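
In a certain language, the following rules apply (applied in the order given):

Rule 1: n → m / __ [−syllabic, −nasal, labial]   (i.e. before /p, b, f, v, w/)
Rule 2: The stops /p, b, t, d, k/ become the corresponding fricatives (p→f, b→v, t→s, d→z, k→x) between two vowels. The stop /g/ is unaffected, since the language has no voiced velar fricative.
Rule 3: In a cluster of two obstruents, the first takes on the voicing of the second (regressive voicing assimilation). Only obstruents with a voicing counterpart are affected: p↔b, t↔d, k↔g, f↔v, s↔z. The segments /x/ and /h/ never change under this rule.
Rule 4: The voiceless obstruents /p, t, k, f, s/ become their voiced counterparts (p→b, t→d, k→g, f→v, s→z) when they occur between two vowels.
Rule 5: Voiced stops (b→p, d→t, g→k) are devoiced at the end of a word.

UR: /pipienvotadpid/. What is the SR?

piviemvozatpit

Rule 1 (nasal place assimilation): /n/ precedes the labial consonant /v/, so it assimilates in place to [m]. /pipienvotadpid/ → pipiemvotadpid.
Rule 2 (intervocalic spirantization): /p/ is a stop between vowels /i/ and /i/, so it spirantizes to the fricative [f]. /t/ is a stop between vowels /o/ and /a/, so it spirantizes to the fricative [s]. /pipiemvotadpid/ → pifiemvosadpid.
Rule 3 (regressive voicing assimilation): /d/ precedes the voiceless obstruent /p/, so it devoices to [t] by assimilation. /pifiemvosadpid/ → pifiemvosatpid.
Rule 4 (intervocalic voicing): /f/ is a voiceless obstruent between vowels /i/ and /i/, so it voices to [v]. /s/ is a voiceless obstruent between vowels /o/ and /a/, so it voices to [z]. /pifiemvosatpid/ → piviemvozatpid.
Rule 5 (final devoicing): /d/ is a voiced stop in word-final position, so it devoices to [t]. /piviemvozatpid/ → piviemvozatpit.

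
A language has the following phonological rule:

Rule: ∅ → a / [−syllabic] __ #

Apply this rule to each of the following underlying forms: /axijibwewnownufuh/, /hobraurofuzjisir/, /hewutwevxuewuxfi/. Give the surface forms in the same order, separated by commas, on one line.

axijibwewnownufuha, hobraurofuzjisira, hewutwevxuewuxfi

/axijibwewnownufuh/: the form ends in the consonant /h/, so [a] is inserted word-finally. → [axijibwewnownufuha].
/hobraurofuzjisir/: the form ends in the consonant /r/, so [a] is inserted word-finally. → [hobraurofuzjisira].
/hewutwevxuewuxfi/: the rule's environment is not met; surfaces unchanged as [hewutwevxuewuxfi].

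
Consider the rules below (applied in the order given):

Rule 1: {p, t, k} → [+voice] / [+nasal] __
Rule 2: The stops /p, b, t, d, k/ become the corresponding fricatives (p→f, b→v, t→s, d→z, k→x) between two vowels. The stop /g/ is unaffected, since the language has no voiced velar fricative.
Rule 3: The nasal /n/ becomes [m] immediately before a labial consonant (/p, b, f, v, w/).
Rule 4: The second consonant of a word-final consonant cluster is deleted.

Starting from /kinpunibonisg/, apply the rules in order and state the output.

Rule 1 (post-nasal voicing): /p/ is a voiceless stop immediately after the nasal /n/, so it voices to [b]. /kinpunibonisg/ → kinbunibonisg.
Rule 2 (intervocalic spirantization): /b/ is a stop between vowels /i/ and /o/, so it spirantizes to the fricative [v]. /kinbunibonisg/ → kinbunivonisg.
Rule 3 (nasal place assimilation): /n/ precedes the labial consonant /b/, so it assimilates in place to [m]. /kinbunivonisg/ → kimbunivonisg.
Rule 4 (final cluster simplification): /g/ is the second consonant of a word-final cluster /sg/, so it deletes. /kimbunivonisg/ → kimbunivonis.

kimbunivonis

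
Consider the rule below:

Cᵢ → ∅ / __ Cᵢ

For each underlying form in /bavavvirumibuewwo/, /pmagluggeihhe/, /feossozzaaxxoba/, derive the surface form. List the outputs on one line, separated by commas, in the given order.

bavavirumibuewo, pmaglugeihe, feosozaaxoba

/bavavvirumibuewwo/: /vv/ is a geminate; the first /v/ deletes. /ww/ is a geminate; the first /w/ deletes. → [bavavirumibuewo].
/pmagluggeihhe/: /gg/ is a geminate; the first /g/ deletes. /hh/ is a geminate; the first /h/ deletes. → [pmaglugeihe].
/feossozzaaxxoba/: /ss/ is a geminate; the first /s/ deletes. /zz/ is a geminate; the first /z/ deletes. /xx/ is a geminate; the first /x/ deletes. → [feosozaaxoba].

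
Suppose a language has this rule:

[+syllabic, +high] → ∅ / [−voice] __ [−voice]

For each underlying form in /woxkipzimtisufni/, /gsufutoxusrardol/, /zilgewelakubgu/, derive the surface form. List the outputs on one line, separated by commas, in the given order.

/woxkipzimtisufni/: /i/ is a high vowel flanked by voiceless consonants /k/ and /p/, so it deletes. /i/ is a high vowel flanked by voiceless consonants /t/ and /s/, so it deletes. /u/ is a high vowel flanked by voiceless consonants /s/ and /f/, so it deletes. → [woxkpzimtsfni].
/gsufutoxusrardol/: /u/ is a high vowel flanked by voiceless consonants /s/ and /f/, so it deletes. /u/ is a high vowel flanked by voiceless consonants /f/ and /t/, so it deletes. /u/ is a high vowel flanked by voiceless consonants /x/ and /s/, so it deletes. → [gsftoxsrardol].
/zilgewelakubgu/: the rule's environment is not met; surfaces unchanged as [zilgewelakubgu].

woxkpzimtsfni, gsftoxsrardol, zilgewelakubgu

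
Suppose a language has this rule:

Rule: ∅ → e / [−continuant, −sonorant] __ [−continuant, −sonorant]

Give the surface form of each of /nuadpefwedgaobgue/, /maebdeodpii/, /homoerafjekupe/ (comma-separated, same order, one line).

/nuadpefwedgaobgue/: /d/ and /p/ form a stop–stop cluster, so [e] is inserted between them. /d/ and /g/ form a stop–stop cluster, so [e] is inserted between them. /b/ and /g/ form a stop–stop cluster, so [e] is inserted between them. → [nuadepefwedegaobegue].
/maebdeodpii/: /b/ and /d/ form a stop–stop cluster, so [e] is inserted between them. /d/ and /p/ form a stop–stop cluster, so [e] is inserted between them. → [maebedeodepii].
/homoerafjekupe/: the rule's environment is not met; surfaces unchanged as [homoerafjekupe].

nuadepefwedegaobegue, maebedeodepii, homoerafjekupe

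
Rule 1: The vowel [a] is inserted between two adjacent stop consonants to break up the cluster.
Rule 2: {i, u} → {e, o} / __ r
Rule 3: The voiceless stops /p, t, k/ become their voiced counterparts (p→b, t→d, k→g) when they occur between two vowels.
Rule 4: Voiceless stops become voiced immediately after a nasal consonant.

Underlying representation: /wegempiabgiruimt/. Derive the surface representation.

wegembiabageruimd

Rule 1 (stop-cluster a-epenthesis): /b/ and /g/ form a stop–stop cluster, so [a] is inserted between them. /wegempiabgiruimt/ → wegempiabagiruimt.
Rule 2 (pre-rhotic lowering): /i/ is a high vowel immediately before /r/, so it lowers to [e]. /wegempiabagiruimt/ → wegempiabageruimt.
Rule 3 (intervocalic voicing): no segment meets the environment; /wegempiabageruimt/ is unchanged.
Rule 4 (post-nasal voicing): /p/ is a voiceless stop immediately after the nasal /m/, so it voices to [b]. /t/ is a voiceless stop immediately after the nasal /m/, so it voices to [d]. /wegempiabageruimt/ → wegembiabageruimd.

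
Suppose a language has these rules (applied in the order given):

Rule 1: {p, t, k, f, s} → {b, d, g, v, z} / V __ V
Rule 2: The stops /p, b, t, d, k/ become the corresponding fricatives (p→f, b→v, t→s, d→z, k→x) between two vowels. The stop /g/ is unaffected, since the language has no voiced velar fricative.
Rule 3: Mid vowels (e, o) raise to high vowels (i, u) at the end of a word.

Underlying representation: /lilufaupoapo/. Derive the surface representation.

liluvauvoavu

Rule 1 (intervocalic voicing): /f/ is a voiceless obstruent between vowels /u/ and /a/, so it voices to [v]. /p/ is a voiceless obstruent between vowels /u/ and /o/, so it voices to [b]. /p/ is a voiceless obstruent between vowels /a/ and /o/, so it voices to [b]. /lilufaupoapo/ → liluvauboabo.
Rule 2 (intervocalic spirantization): /b/ is a stop between vowels /u/ and /o/, so it spirantizes to the fricative [v]. /b/ is a stop between vowels /a/ and /o/, so it spirantizes to the fricative [v]. /liluvauboabo/ → liluvauvoavo.
Rule 3 (final vowel raising): /o/ is a mid vowel in word-final position, so it raises to [u]. /liluvauvoavo/ → liluvauvoavu.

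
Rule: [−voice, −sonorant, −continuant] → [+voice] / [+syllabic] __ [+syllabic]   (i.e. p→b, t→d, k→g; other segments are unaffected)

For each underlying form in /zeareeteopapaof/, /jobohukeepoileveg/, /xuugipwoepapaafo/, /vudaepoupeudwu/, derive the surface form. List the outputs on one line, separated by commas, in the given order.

zeareedeobabaof, jobohugeeboileveg, xuugipwoebabaafo, vudaeboubeudwu

/zeareeteopapaof/: /t/ is a voiceless stop between vowels /e/ and /e/, so it voices to [d]. /p/ is a voiceless stop between vowels /o/ and /a/, so it voices to [b]. /p/ is a voiceless stop between vowels /a/ and /a/, so it voices to [b]. → [zeareedeobabaof].
/jobohukeepoileveg/: /k/ is a voiceless stop between vowels /u/ and /e/, so it voices to [g]. /p/ is a voiceless stop between vowels /e/ and /o/, so it voices to [b]. → [jobohugeeboileveg].
/xuugipwoepapaafo/: /p/ is a voiceless stop between vowels /e/ and /a/, so it voices to [b]. /p/ is a voiceless stop between vowels /a/ and /a/, so it voices to [b]. → [xuugipwoebabaafo].
/vudaepoupeudwu/: /p/ is a voiceless stop between vowels /e/ and /o/, so it voices to [b]. /p/ is a voiceless stop between vowels /u/ and /e/, so it voices to [b]. → [vudaeboubeudwu].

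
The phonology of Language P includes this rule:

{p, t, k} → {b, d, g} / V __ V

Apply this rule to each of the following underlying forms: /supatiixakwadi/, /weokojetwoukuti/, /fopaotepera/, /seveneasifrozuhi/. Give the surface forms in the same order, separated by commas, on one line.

/supatiixakwadi/: /p/ is a voiceless stop between vowels /u/ and /a/, so it voices to [b]. /t/ is a voiceless stop between vowels /a/ and /i/, so it voices to [d]. → [subadiixakwadi].
/weokojetwoukuti/: /k/ is a voiceless stop between vowels /o/ and /o/, so it voices to [g]. /k/ is a voiceless stop between vowels /u/ and /u/, so it voices to [g]. /t/ is a voiceless stop between vowels /u/ and /i/, so it voices to [d]. → [weogojetwougudi].
/fopaotepera/: /p/ is a voiceless stop between vowels /o/ and /a/, so it voices to [b]. /t/ is a voiceless stop between vowels /o/ and /e/, so it voices to [d]. /p/ is a voiceless stop between vowels /e/ and /e/, so it voices to [b]. → [fobaodebera].
/seveneasifrozuhi/: the rule's environment is not met; surfaces unchanged as [seveneasifrozuhi].

subadiixakwadi, weogojetwougudi, fobaodebera, seveneasifrozuhi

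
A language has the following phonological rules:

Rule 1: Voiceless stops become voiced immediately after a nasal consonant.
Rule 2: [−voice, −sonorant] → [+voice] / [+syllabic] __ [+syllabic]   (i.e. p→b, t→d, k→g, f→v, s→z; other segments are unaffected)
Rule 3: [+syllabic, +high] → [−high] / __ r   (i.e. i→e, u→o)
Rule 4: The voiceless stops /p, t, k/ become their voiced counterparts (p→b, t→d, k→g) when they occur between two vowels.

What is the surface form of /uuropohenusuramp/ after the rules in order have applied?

uorobohenuzoramb

Rule 1 (post-nasal voicing): /p/ is a voiceless stop immediately after the nasal /m/, so it voices to [b]. /uuropohenusuramp/ → uuropohenusuramb.
Rule 2 (intervocalic voicing): /p/ is a voiceless obstruent between vowels /o/ and /o/, so it voices to [b]. /s/ is a voiceless obstruent between vowels /u/ and /u/, so it voices to [z]. /uuropohenusuramb/ → uurobohenuzuramb.
Rule 3 (pre-rhotic lowering): /u/ is a high vowel immediately before /r/, so it lowers to [o]. /u/ is a high vowel immediately before /r/, so it lowers to [o]. /uurobohenuzuramb/ → uorobohenuzoramb.
Rule 4 (intervocalic voicing): no segment meets the environment; /uorobohenuzoramb/ is unchanged.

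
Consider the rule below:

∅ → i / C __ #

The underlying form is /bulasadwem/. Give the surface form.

bulasadwemi

the form ends in the consonant /m/, so [i] is inserted word-finally.
Surface form: [bulasadwemi].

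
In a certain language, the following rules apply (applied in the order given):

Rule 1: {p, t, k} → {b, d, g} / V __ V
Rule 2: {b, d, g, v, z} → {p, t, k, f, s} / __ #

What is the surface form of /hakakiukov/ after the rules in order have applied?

Rule 1 (intervocalic voicing): /k/ is a voiceless stop between vowels /a/ and /a/, so it voices to [g]. /k/ is a voiceless stop between vowels /a/ and /i/, so it voices to [g]. /k/ is a voiceless stop between vowels /u/ and /o/, so it voices to [g]. /hakakiukov/ → hagagiugov.
Rule 2 (final devoicing): /v/ is a voiced obstruent in word-final position, so it devoices to [f]. /hagagiugov/ → hagagiugof.

hagagiugof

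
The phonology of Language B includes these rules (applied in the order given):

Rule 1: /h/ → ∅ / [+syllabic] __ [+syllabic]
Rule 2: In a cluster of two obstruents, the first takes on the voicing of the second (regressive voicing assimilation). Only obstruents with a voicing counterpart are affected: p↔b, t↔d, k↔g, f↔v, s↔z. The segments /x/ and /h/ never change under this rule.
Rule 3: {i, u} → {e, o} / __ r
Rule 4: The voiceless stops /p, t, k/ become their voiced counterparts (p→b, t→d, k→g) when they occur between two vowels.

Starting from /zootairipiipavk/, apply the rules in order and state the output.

Rule 1 (intervocalic h-deletion): no segment meets the environment; /zootairipiipavk/ is unchanged.
Rule 2 (regressive voicing assimilation): /v/ precedes the voiceless obstruent /k/, so it devoices to [f] by assimilation. /zootairipiipavk/ → zootairipiipafk.
Rule 3 (pre-rhotic lowering): /i/ is a high vowel immediately before /r/, so it lowers to [e]. /zootairipiipafk/ → zootaeripiipafk.
Rule 4 (intervocalic voicing): /t/ is a voiceless stop between vowels /o/ and /a/, so it voices to [d]. /p/ is a voiceless stop between vowels /i/ and /i/, so it voices to [b]. /p/ is a voiceless stop between vowels /i/ and /a/, so it voices to [b]. /zootaeripiipafk/ → zoodaeribiibafk.

zoodaeribiibafk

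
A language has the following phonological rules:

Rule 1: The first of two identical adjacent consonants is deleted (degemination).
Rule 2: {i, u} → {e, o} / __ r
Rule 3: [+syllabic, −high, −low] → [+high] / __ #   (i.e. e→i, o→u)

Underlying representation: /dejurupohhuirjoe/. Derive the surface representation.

Rule 1 (degemination): /hh/ is a geminate; the first /h/ deletes. /dejurupohhuirjoe/ → dejurupohuirjoe.
Rule 2 (pre-rhotic lowering): /u/ is a high vowel immediately before /r/, so it lowers to [o]. /i/ is a high vowel immediately before /r/, so it lowers to [e]. /dejurupohuirjoe/ → dejorupohuerjoe.
Rule 3 (final vowel raising): /e/ is a mid vowel in word-final position, so it raises to [i]. /dejorupohuerjoe/ → dejorupohuerjoi.

dejorupohuerjoi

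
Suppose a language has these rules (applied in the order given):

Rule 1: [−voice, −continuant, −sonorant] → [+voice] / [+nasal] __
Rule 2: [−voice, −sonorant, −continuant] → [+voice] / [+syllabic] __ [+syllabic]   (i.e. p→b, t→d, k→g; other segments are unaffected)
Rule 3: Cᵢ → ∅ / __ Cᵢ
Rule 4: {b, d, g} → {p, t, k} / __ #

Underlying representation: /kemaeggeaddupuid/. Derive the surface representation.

Rule 1 (post-nasal voicing): no segment meets the environment; /kemaeggeaddupuid/ is unchanged.
Rule 2 (intervocalic voicing): /p/ is a voiceless stop between vowels /u/ and /u/, so it voices to [b]. /kemaeggeaddupuid/ → kemaeggeaddubuid.
Rule 3 (degemination): /gg/ is a geminate; the first /g/ deletes. /dd/ is a geminate; the first /d/ deletes. /kemaeggeaddubuid/ → kemaegeadubuid.
Rule 4 (final devoicing): /d/ is a voiced stop in word-final position, so it devoices to [t]. /kemaegeadubuid/ → kemaegeadubuit.

kemaegeadubuit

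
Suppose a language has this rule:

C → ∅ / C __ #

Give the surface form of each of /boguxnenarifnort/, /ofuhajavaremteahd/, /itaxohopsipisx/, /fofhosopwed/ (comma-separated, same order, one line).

/boguxnenarifnort/: /t/ is the second consonant of a word-final cluster /rt/, so it deletes. → [boguxnenarifnor].
/ofuhajavaremteahd/: /d/ is the second consonant of a word-final cluster /hd/, so it deletes. → [ofuhajavaremteah].
/itaxohopsipisx/: /x/ is the second consonant of a word-final cluster /sx/, so it deletes. → [itaxohopsipis].
/fofhosopwed/: the rule's environment is not met; surfaces unchanged as [fofhosopwed].

boguxnenarifnor, ofuhajavaremteah, itaxohopsipis, fofhosopwed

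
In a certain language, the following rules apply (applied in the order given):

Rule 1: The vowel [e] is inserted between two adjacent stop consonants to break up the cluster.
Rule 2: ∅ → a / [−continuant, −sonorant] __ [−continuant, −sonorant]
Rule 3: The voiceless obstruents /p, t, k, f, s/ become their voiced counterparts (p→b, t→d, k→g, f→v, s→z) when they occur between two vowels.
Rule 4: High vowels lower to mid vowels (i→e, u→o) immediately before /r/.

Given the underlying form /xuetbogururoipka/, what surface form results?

Rule 1 (stop-cluster e-epenthesis): /t/ and /b/ form a stop–stop cluster, so [e] is inserted between them. /p/ and /k/ form a stop–stop cluster, so [e] is inserted between them. /xuetbogururoipka/ → xuetebogururoipeka.
Rule 2 (stop-cluster a-epenthesis): no segment meets the environment; /xuetebogururoipeka/ is unchanged.
Rule 3 (intervocalic voicing): /t/ is a voiceless obstruent between vowels /e/ and /e/, so it voices to [d]. /p/ is a voiceless obstruent between vowels /i/ and /e/, so it voices to [b]. /k/ is a voiceless obstruent between vowels /e/ and /a/, so it voices to [g]. /xuetebogururoipeka/ → xuedebogururoibega.
Rule 4 (pre-rhotic lowering): /u/ is a high vowel immediately before /r/, so it lowers to [o]. /u/ is a high vowel immediately before /r/, so it lowers to [o]. /xuedebogururoibega/ → xuedebogororoibega.

xuedebogororoibega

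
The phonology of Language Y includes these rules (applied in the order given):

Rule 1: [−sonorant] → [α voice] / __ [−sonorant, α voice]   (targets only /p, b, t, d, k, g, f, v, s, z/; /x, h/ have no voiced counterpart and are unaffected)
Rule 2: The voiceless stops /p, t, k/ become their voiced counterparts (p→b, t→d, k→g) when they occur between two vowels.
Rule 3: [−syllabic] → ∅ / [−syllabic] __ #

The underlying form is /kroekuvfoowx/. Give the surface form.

Rule 1 (regressive voicing assimilation): /v/ precedes the voiceless obstruent /f/, so it devoices to [f] by assimilation. /kroekuvfoowx/ → kroekuffoowx.
Rule 2 (intervocalic voicing): /k/ is a voiceless stop between vowels /e/ and /u/, so it voices to [g]. /kroekuffoowx/ → kroeguffoowx.
Rule 3 (final cluster simplification): /x/ is the second consonant of a word-final cluster /wx/, so it deletes. /kroeguffoowx/ → kroeguffoow.

kroeguffoow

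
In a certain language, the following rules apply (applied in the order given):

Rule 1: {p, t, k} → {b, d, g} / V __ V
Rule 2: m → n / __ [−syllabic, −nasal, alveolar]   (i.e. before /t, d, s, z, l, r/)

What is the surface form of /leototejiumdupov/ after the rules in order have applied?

leododejiundubov

Rule 1 (intervocalic voicing): /t/ is a voiceless stop between vowels /o/ and /o/, so it voices to [d]. /t/ is a voiceless stop between vowels /o/ and /e/, so it voices to [d]. /p/ is a voiceless stop between vowels /u/ and /o/, so it voices to [b]. /leototejiumdupov/ → leododejiumdubov.
Rule 2 (nasal place assimilation): /m/ precedes the alveolar consonant /d/, so it assimilates in place to [n]. /leododejiumdubov/ → leododejiundubov.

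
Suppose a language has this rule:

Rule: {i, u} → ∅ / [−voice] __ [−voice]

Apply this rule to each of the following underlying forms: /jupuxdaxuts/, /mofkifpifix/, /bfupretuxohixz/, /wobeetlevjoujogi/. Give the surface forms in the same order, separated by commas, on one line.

/jupuxdaxuts/: /u/ is a high vowel flanked by voiceless consonants /p/ and /x/, so it deletes. /u/ is a high vowel flanked by voiceless consonants /x/ and /t/, so it deletes. → [jupxdaxts].
/mofkifpifix/: /i/ is a high vowel flanked by voiceless consonants /k/ and /f/, so it deletes. /i/ is a high vowel flanked by voiceless consonants /p/ and /f/, so it deletes. /i/ is a high vowel flanked by voiceless consonants /f/ and /x/, so it deletes. → [mofkfpfx].
/bfupretuxohixz/: /u/ is a high vowel flanked by voiceless consonants /f/ and /p/, so it deletes. /u/ is a high vowel flanked by voiceless consonants /t/ and /x/, so it deletes. /i/ is a high vowel flanked by voiceless consonants /h/ and /x/, so it deletes. → [bfpretxohxz].
/wobeetlevjoujogi/: the rule's environment is not met; surfaces unchanged as [wobeetlevjoujogi].

jupxdaxts, mofkfpfx, bfpretxohxz, wobeetlevjoujogi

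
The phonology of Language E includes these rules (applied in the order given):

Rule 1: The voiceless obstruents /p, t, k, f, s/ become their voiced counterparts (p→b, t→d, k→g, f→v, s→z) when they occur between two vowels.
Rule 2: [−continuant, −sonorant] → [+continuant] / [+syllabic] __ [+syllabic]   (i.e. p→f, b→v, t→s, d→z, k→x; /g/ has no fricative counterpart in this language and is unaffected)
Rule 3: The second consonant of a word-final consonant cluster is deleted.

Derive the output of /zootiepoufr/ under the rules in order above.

zoozievouf

Rule 1 (intervocalic voicing): /t/ is a voiceless obstruent between vowels /o/ and /i/, so it voices to [d]. /p/ is a voiceless obstruent between vowels /e/ and /o/, so it voices to [b]. /zootiepoufr/ → zoodieboufr.
Rule 2 (intervocalic spirantization): /d/ is a stop between vowels /o/ and /i/, so it spirantizes to the fricative [z]. /b/ is a stop between vowels /e/ and /o/, so it spirantizes to the fricative [v]. /zoodieboufr/ → zoozievoufr.
Rule 3 (final cluster simplification): /r/ is the second consonant of a word-final cluster /fr/, so it deletes. /zoozievoufr/ → zoozievouf.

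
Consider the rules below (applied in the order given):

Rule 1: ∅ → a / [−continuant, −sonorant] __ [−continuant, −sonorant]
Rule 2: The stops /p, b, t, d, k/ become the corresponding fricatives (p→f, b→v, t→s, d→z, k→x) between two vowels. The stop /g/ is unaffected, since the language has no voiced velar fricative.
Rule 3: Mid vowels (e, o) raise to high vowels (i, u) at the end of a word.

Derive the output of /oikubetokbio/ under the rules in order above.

Rule 1 (stop-cluster a-epenthesis): /k/ and /b/ form a stop–stop cluster, so [a] is inserted between them. /oikubetokbio/ → oikubetokabio.
Rule 2 (intervocalic spirantization): /k/ is a stop between vowels /i/ and /u/, so it spirantizes to the fricative [x]. /b/ is a stop between vowels /u/ and /e/, so it spirantizes to the fricative [v]. /t/ is a stop between vowels /e/ and /o/, so it spirantizes to the fricative [s]. /k/ is a stop between vowels /o/ and /a/, so it spirantizes to the fricative [x]. /b/ is a stop between vowels /a/ and /i/, so it spirantizes to the fricative [v]. /oikubetokabio/ → oixuvesoxavio.
Rule 3 (final vowel raising): /o/ is a mid vowel in word-final position, so it raises to [u]. /oixuvesoxavio/ → oixuvesoxaviu.

oixuvesoxaviu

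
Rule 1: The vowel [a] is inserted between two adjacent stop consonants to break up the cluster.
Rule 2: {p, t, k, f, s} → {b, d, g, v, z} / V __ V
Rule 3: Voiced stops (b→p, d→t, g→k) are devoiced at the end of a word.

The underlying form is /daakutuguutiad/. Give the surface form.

daaguduguudiat

Rule 1 (stop-cluster a-epenthesis): no segment meets the environment; /daakutuguutiad/ is unchanged.
Rule 2 (intervocalic voicing): /k/ is a voiceless obstruent between vowels /a/ and /u/, so it voices to [g]. /t/ is a voiceless obstruent between vowels /u/ and /u/, so it voices to [d]. /t/ is a voiceless obstruent between vowels /u/ and /i/, so it voices to [d]. /daakutuguutiad/ → daaguduguudiad.
Rule 3 (final devoicing): /d/ is a voiced stop in word-final position, so it devoices to [t]. /daaguduguudiad/ → daaguduguudiat.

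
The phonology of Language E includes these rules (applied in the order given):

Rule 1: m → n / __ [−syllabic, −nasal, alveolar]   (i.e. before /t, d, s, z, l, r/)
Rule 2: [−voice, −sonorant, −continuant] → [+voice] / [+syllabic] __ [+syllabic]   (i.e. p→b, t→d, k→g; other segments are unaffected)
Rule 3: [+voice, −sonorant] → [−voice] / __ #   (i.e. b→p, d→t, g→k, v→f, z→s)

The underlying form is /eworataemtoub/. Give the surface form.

Rule 1 (nasal place assimilation): /m/ precedes the alveolar consonant /t/, so it assimilates in place to [n]. /eworataemtoub/ → eworataentoub.
Rule 2 (intervocalic voicing): /t/ is a voiceless stop between vowels /a/ and /a/, so it voices to [d]. /eworataentoub/ → eworadaentoub.
Rule 3 (final devoicing): /b/ is a voiced obstruent in word-final position, so it devoices to [p]. /eworadaentoub/ → eworadaentoup.

eworadaentoup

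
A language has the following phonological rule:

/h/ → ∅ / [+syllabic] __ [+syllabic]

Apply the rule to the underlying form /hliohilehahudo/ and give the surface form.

hlioileaudo

/h/ occurs between vowels /o/ and /i/, so it deletes.
/h/ occurs between vowels /e/ and /a/, so it deletes.
/h/ occurs between vowels /a/ and /u/, so it deletes.
The other instance of /h/ does not occur in the required environment and remains unchanged.
Surface form: [hlioileaudo].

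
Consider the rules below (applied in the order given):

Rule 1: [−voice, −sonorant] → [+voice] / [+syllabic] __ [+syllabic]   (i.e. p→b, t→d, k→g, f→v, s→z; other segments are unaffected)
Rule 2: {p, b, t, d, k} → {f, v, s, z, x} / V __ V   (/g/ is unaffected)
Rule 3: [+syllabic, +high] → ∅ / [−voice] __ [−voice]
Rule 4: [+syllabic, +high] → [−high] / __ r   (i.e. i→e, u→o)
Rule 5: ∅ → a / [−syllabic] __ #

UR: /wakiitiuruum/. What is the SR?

wagiizioruuma

Rule 1 (intervocalic voicing): /k/ is a voiceless obstruent between vowels /a/ and /i/, so it voices to [g]. /t/ is a voiceless obstruent between vowels /i/ and /i/, so it voices to [d]. /wakiitiuruum/ → wagiidiuruum.
Rule 2 (intervocalic spirantization): /d/ is a stop between vowels /i/ and /i/, so it spirantizes to the fricative [z]. /wagiidiuruum/ → wagiiziuruum.
Rule 3 (high vowel syncope): no segment meets the environment; /wagiiziuruum/ is unchanged.
Rule 4 (pre-rhotic lowering): /u/ is a high vowel immediately before /r/, so it lowers to [o]. /wagiiziuruum/ → wagiizioruum.
Rule 5 (final a-epenthesis): the form ends in the consonant /m/, so [a] is inserted word-finally. /wagiizioruum/ → wagiizioruuma.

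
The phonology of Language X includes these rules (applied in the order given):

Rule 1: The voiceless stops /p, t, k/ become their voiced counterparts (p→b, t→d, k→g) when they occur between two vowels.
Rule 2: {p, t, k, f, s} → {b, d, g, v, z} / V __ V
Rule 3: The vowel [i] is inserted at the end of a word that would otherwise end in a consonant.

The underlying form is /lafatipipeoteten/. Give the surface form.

lavadibibeodedeni

Rule 1 (intervocalic voicing): /t/ is a voiceless stop between vowels /a/ and /i/, so it voices to [d]. /p/ is a voiceless stop between vowels /i/ and /i/, so it voices to [b]. /p/ is a voiceless stop between vowels /i/ and /e/, so it voices to [b]. /t/ is a voiceless stop between vowels /o/ and /e/, so it voices to [d]. /t/ is a voiceless stop between vowels /e/ and /e/, so it voices to [d]. /lafatipipeoteten/ → lafadibibeodeden.
Rule 2 (intervocalic voicing): /f/ is a voiceless obstruent between vowels /a/ and /a/, so it voices to [v]. /lafadibibeodeden/ → lavadibibeodeden.
Rule 3 (final i-epenthesis): the form ends in the consonant /n/, so [i] is inserted word-finally. /lavadibibeodeden/ → lavadibibeodedeni.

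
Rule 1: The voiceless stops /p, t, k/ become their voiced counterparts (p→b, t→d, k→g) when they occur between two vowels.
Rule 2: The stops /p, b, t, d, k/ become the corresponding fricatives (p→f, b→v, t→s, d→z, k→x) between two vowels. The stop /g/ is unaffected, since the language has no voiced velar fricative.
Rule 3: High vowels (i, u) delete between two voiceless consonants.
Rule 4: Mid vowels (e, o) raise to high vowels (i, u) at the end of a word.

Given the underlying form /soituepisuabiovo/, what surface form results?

Rule 1 (intervocalic voicing): /t/ is a voiceless stop between vowels /i/ and /u/, so it voices to [d]. /p/ is a voiceless stop between vowels /e/ and /i/, so it voices to [b]. /soituepisuabiovo/ → soiduebisuabiovo.
Rule 2 (intervocalic spirantization): /d/ is a stop between vowels /i/ and /u/, so it spirantizes to the fricative [z]. /b/ is a stop between vowels /e/ and /i/, so it spirantizes to the fricative [v]. /b/ is a stop between vowels /a/ and /i/, so it spirantizes to the fricative [v]. /soiduebisuabiovo/ → soizuevisuaviovo.
Rule 3 (high vowel syncope): no segment meets the environment; /soizuevisuaviovo/ is unchanged.
Rule 4 (final vowel raising): /o/ is a mid vowel in word-final position, so it raises to [u]. /soizuevisuaviovo/ → soizuevisuaviovu.

soizuevisuaviovu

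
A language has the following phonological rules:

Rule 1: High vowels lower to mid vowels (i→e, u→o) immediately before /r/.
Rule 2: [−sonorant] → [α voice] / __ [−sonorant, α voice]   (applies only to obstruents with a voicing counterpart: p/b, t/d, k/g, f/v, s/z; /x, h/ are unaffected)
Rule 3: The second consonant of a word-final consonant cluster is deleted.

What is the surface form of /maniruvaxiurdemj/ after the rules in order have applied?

maneruvaxiordem

Rule 1 (pre-rhotic lowering): /i/ is a high vowel immediately before /r/, so it lowers to [e]. /u/ is a high vowel immediately before /r/, so it lowers to [o]. /maniruvaxiurdemj/ → maneruvaxiordemj.
Rule 2 (regressive voicing assimilation): no segment meets the environment; /maneruvaxiordemj/ is unchanged.
Rule 3 (final cluster simplification): /j/ is the second consonant of a word-final cluster /mj/, so it deletes. /maneruvaxiordemj/ → maneruvaxiordem.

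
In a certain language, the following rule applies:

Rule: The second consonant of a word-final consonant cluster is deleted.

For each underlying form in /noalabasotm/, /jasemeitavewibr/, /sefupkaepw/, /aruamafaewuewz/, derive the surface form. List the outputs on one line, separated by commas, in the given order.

noalabasot, jasemeitavewib, sefupkaep, aruamafaewuew

/noalabasotm/: /m/ is the second consonant of a word-final cluster /tm/, so it deletes. → [noalabasot].
/jasemeitavewibr/: /r/ is the second consonant of a word-final cluster /br/, so it deletes. → [jasemeitavewib].
/sefupkaepw/: /w/ is the second consonant of a word-final cluster /pw/, so it deletes. → [sefupkaep].
/aruamafaewuewz/: /z/ is the second consonant of a word-final cluster /wz/, so it deletes. → [aruamafaewuew].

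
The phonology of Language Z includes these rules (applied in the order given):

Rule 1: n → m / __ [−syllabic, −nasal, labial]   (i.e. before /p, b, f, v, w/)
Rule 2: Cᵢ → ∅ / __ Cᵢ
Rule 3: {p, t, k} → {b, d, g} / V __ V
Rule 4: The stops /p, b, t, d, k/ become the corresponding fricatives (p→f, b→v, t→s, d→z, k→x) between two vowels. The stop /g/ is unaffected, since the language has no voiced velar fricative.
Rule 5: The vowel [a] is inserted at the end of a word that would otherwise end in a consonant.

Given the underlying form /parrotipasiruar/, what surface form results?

Rule 1 (nasal place assimilation): no segment meets the environment; /parrotipasiruar/ is unchanged.
Rule 2 (degemination): /rr/ is a geminate; the first /r/ deletes. /parrotipasiruar/ → parotipasiruar.
Rule 3 (intervocalic voicing): /t/ is a voiceless stop between vowels /o/ and /i/, so it voices to [d]. /p/ is a voiceless stop between vowels /i/ and /a/, so it voices to [b]. /parotipasiruar/ → parodibasiruar.
Rule 4 (intervocalic spirantization): /d/ is a stop between vowels /o/ and /i/, so it spirantizes to the fricative [z]. /b/ is a stop between vowels /i/ and /a/, so it spirantizes to the fricative [v]. /parodibasiruar/ → parozivasiruar.
Rule 5 (final a-epenthesis): the form ends in the consonant /r/, so [a] is inserted word-finally. /parozivasiruar/ → parozivasiruara.

parozivasiruara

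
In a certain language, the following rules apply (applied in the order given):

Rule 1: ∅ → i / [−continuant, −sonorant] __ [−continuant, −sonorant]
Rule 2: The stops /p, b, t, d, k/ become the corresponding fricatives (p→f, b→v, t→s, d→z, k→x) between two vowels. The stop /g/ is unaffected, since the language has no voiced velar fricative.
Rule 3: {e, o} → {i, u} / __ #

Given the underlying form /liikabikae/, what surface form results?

liixavixai

Rule 1 (stop-cluster i-epenthesis): no segment meets the environment; /liikabikae/ is unchanged.
Rule 2 (intervocalic spirantization): /k/ is a stop between vowels /i/ and /a/, so it spirantizes to the fricative [x]. /b/ is a stop between vowels /a/ and /i/, so it spirantizes to the fricative [v]. /k/ is a stop between vowels /i/ and /a/, so it spirantizes to the fricative [x]. /liikabikae/ → liixavixae.
Rule 3 (final vowel raising): /e/ is a mid vowel in word-final position, so it raises to [i]. /liixavixae/ → liixavixai.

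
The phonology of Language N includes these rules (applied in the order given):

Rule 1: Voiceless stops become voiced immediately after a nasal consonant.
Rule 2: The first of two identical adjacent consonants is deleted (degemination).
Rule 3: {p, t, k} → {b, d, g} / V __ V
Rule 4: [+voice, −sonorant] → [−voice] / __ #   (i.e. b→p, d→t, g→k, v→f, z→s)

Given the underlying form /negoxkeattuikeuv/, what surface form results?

negoxkeaduigeuf

Rule 1 (post-nasal voicing): no segment meets the environment; /negoxkeattuikeuv/ is unchanged.
Rule 2 (degemination): /tt/ is a geminate; the first /t/ deletes. /negoxkeattuikeuv/ → negoxkeatuikeuv.
Rule 3 (intervocalic voicing): /t/ is a voiceless stop between vowels /a/ and /u/, so it voices to [d]. /k/ is a voiceless stop between vowels /i/ and /e/, so it voices to [g]. /negoxkeatuikeuv/ → negoxkeaduigeuv.
Rule 4 (final devoicing): /v/ is a voiced obstruent in word-final position, so it devoices to [f]. /negoxkeaduigeuv/ → negoxkeaduigeuf.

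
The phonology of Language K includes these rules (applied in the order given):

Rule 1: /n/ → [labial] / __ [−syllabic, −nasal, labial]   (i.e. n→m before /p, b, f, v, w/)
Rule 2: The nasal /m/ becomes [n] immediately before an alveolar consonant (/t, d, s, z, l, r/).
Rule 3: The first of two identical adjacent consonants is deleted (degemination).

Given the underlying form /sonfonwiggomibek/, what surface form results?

somfomwigomibek

Rule 1 (nasal place assimilation): /n/ precedes the labial consonant /f/, so it assimilates in place to [m]. /n/ precedes the labial consonant /w/, so it assimilates in place to [m]. /sonfonwiggomibek/ → somfomwiggomibek.
Rule 2 (nasal place assimilation): no segment meets the environment; /somfomwiggomibek/ is unchanged.
Rule 3 (degemination): /gg/ is a geminate; the first /g/ deletes. /somfomwiggomibek/ → somfomwigomibek.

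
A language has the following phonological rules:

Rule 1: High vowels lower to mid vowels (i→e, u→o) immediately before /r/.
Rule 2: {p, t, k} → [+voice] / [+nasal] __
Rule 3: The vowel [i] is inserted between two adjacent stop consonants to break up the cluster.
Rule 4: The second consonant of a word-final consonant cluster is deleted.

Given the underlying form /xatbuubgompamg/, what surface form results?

Rule 1 (pre-rhotic lowering): no segment meets the environment; /xatbuubgompamg/ is unchanged.
Rule 2 (post-nasal voicing): /p/ is a voiceless stop immediately after the nasal /m/, so it voices to [b]. /xatbuubgompamg/ → xatbuubgombamg.
Rule 3 (stop-cluster i-epenthesis): /t/ and /b/ form a stop–stop cluster, so [i] is inserted between them. /b/ and /g/ form a stop–stop cluster, so [i] is inserted between them. /xatbuubgombamg/ → xatibuubigombamg.
Rule 4 (final cluster simplification): /g/ is the second consonant of a word-final cluster /mg/, so it deletes. /xatibuubigombamg/ → xatibuubigombam.

xatibuubigombam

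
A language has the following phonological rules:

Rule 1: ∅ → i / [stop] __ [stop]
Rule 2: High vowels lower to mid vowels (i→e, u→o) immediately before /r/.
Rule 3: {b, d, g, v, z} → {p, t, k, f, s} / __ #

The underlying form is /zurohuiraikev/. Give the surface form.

Rule 1 (stop-cluster i-epenthesis): no segment meets the environment; /zurohuiraikev/ is unchanged.
Rule 2 (pre-rhotic lowering): /u/ is a high vowel immediately before /r/, so it lowers to [o]. /i/ is a high vowel immediately before /r/, so it lowers to [e]. /zurohuiraikev/ → zorohueraikev.
Rule 3 (final devoicing): /v/ is a voiced obstruent in word-final position, so it devoices to [f]. /zorohueraikev/ → zorohueraikef.

zorohueraikef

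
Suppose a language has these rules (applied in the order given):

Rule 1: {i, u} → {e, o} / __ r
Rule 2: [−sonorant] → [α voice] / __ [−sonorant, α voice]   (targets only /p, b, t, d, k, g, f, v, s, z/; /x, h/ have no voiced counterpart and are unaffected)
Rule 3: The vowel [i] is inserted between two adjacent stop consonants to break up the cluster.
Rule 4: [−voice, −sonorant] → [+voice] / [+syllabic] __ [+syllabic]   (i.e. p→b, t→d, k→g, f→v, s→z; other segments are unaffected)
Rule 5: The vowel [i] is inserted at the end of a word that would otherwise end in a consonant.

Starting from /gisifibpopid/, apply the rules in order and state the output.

Rule 1 (pre-rhotic lowering): no segment meets the environment; /gisifibpopid/ is unchanged.
Rule 2 (regressive voicing assimilation): /b/ precedes the voiceless obstruent /p/, so it devoices to [p] by assimilation. /gisifibpopid/ → gisifippopid.
Rule 3 (stop-cluster i-epenthesis): /p/ and /p/ form a stop–stop cluster, so [i] is inserted between them. /gisifippopid/ → gisifipipopid.
Rule 4 (intervocalic voicing): /s/ is a voiceless obstruent between vowels /i/ and /i/, so it voices to [z]. /f/ is a voiceless obstruent between vowels /i/ and /i/, so it voices to [v]. /p/ is a voiceless obstruent between vowels /i/ and /i/, so it voices to [b]. /p/ is a voiceless obstruent between vowels /i/ and /o/, so it voices to [b]. /p/ is a voiceless obstruent between vowels /o/ and /i/, so it voices to [b]. /gisifipipopid/ → gizivibibobid.
Rule 5 (final i-epenthesis): the form ends in the consonant /d/, so [i] is inserted word-finally. /gizivibibobid/ → gizivibibobidi.

gizivibibobidi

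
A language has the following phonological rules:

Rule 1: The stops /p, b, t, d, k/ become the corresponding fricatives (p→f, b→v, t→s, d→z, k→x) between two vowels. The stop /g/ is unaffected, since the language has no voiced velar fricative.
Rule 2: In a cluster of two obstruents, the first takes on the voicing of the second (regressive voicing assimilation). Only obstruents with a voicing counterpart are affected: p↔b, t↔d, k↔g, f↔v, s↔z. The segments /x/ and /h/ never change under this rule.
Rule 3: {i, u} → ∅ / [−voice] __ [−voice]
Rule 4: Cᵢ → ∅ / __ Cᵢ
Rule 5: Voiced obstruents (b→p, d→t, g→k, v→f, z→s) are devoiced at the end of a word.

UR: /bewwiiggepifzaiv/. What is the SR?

bewiigefivzaif

Rule 1 (intervocalic spirantization): /p/ is a stop between vowels /e/ and /i/, so it spirantizes to the fricative [f]. /bewwiiggepifzaiv/ → bewwiiggefifzaiv.
Rule 2 (regressive voicing assimilation): /f/ precedes the voiced obstruent /z/, so it voices to [v] by assimilation. /bewwiiggefifzaiv/ → bewwiiggefivzaiv.
Rule 3 (high vowel syncope): no segment meets the environment; /bewwiiggefivzaiv/ is unchanged.
Rule 4 (degemination): /ww/ is a geminate; the first /w/ deletes. /gg/ is a geminate; the first /g/ deletes. /bewwiiggefivzaiv/ → bewiigefivzaiv.
Rule 5 (final devoicing): /v/ is a voiced obstruent in word-final position, so it devoices to [f]. /bewiigefivzaiv/ → bewiigefivzaif.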